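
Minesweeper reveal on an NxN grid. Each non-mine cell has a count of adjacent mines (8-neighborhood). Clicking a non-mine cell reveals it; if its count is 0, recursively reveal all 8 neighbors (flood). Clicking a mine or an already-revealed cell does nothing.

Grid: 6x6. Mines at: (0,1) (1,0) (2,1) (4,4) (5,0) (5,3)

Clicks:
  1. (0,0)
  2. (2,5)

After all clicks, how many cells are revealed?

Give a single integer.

Answer: 17

Derivation:
Click 1 (0,0) count=2: revealed 1 new [(0,0)] -> total=1
Click 2 (2,5) count=0: revealed 16 new [(0,2) (0,3) (0,4) (0,5) (1,2) (1,3) (1,4) (1,5) (2,2) (2,3) (2,4) (2,5) (3,2) (3,3) (3,4) (3,5)] -> total=17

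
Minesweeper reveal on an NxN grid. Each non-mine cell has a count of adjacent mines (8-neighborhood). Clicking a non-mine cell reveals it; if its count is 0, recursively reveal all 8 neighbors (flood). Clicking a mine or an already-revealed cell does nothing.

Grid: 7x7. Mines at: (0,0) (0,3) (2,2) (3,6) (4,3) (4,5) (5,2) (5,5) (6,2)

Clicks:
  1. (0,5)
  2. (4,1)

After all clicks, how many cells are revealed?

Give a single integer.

Click 1 (0,5) count=0: revealed 14 new [(0,4) (0,5) (0,6) (1,3) (1,4) (1,5) (1,6) (2,3) (2,4) (2,5) (2,6) (3,3) (3,4) (3,5)] -> total=14
Click 2 (4,1) count=1: revealed 1 new [(4,1)] -> total=15

Answer: 15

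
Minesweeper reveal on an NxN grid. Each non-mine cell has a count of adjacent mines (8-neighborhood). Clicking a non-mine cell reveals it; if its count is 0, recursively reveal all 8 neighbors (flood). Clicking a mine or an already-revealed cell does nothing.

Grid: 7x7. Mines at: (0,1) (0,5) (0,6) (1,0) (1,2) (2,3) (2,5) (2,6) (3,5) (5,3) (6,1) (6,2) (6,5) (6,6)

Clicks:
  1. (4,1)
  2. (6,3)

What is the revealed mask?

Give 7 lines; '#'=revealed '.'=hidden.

Answer: .......
.......
###....
###....
###....
###....
...#...

Derivation:
Click 1 (4,1) count=0: revealed 12 new [(2,0) (2,1) (2,2) (3,0) (3,1) (3,2) (4,0) (4,1) (4,2) (5,0) (5,1) (5,2)] -> total=12
Click 2 (6,3) count=2: revealed 1 new [(6,3)] -> total=13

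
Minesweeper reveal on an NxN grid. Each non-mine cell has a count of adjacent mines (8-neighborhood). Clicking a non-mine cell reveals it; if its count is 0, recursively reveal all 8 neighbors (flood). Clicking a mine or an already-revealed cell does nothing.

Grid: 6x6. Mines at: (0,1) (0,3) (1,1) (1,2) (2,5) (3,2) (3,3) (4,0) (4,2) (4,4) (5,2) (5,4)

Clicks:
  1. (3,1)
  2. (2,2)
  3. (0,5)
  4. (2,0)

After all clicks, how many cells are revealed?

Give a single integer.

Click 1 (3,1) count=3: revealed 1 new [(3,1)] -> total=1
Click 2 (2,2) count=4: revealed 1 new [(2,2)] -> total=2
Click 3 (0,5) count=0: revealed 4 new [(0,4) (0,5) (1,4) (1,5)] -> total=6
Click 4 (2,0) count=1: revealed 1 new [(2,0)] -> total=7

Answer: 7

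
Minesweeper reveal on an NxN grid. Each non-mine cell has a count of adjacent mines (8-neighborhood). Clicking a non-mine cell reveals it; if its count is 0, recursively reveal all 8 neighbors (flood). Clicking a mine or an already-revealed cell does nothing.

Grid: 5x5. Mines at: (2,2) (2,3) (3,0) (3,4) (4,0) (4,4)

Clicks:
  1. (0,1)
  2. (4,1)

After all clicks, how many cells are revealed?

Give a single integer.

Answer: 13

Derivation:
Click 1 (0,1) count=0: revealed 12 new [(0,0) (0,1) (0,2) (0,3) (0,4) (1,0) (1,1) (1,2) (1,3) (1,4) (2,0) (2,1)] -> total=12
Click 2 (4,1) count=2: revealed 1 new [(4,1)] -> total=13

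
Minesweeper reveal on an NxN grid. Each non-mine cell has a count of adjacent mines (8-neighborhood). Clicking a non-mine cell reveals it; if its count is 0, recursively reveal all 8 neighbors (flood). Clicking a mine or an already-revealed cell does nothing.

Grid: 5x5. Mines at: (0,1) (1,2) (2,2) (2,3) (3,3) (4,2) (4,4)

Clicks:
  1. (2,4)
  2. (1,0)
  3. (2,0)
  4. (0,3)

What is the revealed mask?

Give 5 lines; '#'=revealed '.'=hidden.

Click 1 (2,4) count=2: revealed 1 new [(2,4)] -> total=1
Click 2 (1,0) count=1: revealed 1 new [(1,0)] -> total=2
Click 3 (2,0) count=0: revealed 7 new [(1,1) (2,0) (2,1) (3,0) (3,1) (4,0) (4,1)] -> total=9
Click 4 (0,3) count=1: revealed 1 new [(0,3)] -> total=10

Answer: ...#.
##...
##..#
##...
##...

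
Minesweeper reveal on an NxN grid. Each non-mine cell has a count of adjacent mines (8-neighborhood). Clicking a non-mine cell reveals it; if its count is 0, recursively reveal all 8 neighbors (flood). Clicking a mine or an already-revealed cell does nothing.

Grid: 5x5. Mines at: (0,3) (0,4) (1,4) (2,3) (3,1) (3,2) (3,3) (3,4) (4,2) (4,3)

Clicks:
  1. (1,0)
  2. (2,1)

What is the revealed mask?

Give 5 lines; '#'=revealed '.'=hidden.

Click 1 (1,0) count=0: revealed 9 new [(0,0) (0,1) (0,2) (1,0) (1,1) (1,2) (2,0) (2,1) (2,2)] -> total=9
Click 2 (2,1) count=2: revealed 0 new [(none)] -> total=9

Answer: ###..
###..
###..
.....
.....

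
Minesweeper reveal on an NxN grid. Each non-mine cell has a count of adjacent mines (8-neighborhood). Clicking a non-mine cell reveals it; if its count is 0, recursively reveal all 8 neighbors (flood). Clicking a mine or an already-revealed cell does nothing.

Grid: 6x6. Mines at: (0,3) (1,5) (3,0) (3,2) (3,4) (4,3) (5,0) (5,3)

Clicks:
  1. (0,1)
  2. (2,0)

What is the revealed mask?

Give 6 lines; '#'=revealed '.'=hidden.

Click 1 (0,1) count=0: revealed 9 new [(0,0) (0,1) (0,2) (1,0) (1,1) (1,2) (2,0) (2,1) (2,2)] -> total=9
Click 2 (2,0) count=1: revealed 0 new [(none)] -> total=9

Answer: ###...
###...
###...
......
......
......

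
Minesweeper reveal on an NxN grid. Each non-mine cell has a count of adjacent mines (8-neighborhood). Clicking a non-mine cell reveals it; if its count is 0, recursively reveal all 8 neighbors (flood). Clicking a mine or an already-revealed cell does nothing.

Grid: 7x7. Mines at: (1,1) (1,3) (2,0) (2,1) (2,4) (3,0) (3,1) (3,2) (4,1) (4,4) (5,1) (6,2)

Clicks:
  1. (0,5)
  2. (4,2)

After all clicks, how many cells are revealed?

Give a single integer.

Answer: 21

Derivation:
Click 1 (0,5) count=0: revealed 20 new [(0,4) (0,5) (0,6) (1,4) (1,5) (1,6) (2,5) (2,6) (3,5) (3,6) (4,5) (4,6) (5,3) (5,4) (5,5) (5,6) (6,3) (6,4) (6,5) (6,6)] -> total=20
Click 2 (4,2) count=4: revealed 1 new [(4,2)] -> total=21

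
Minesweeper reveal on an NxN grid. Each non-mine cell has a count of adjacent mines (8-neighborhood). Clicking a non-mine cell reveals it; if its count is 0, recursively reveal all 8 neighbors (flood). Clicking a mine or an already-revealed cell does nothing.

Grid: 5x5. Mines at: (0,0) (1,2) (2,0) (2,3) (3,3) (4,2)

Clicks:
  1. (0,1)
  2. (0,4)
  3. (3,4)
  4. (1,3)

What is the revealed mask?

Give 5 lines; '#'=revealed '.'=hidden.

Answer: .#.##
...##
.....
....#
.....

Derivation:
Click 1 (0,1) count=2: revealed 1 new [(0,1)] -> total=1
Click 2 (0,4) count=0: revealed 4 new [(0,3) (0,4) (1,3) (1,4)] -> total=5
Click 3 (3,4) count=2: revealed 1 new [(3,4)] -> total=6
Click 4 (1,3) count=2: revealed 0 new [(none)] -> total=6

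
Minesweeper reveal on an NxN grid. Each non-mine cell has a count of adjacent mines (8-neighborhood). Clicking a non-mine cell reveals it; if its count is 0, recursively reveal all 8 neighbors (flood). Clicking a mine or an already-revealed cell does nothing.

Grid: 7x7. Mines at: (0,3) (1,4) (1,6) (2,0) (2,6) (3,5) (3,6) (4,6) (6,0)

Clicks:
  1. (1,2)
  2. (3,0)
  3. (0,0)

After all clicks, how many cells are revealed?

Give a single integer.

Click 1 (1,2) count=1: revealed 1 new [(1,2)] -> total=1
Click 2 (3,0) count=1: revealed 1 new [(3,0)] -> total=2
Click 3 (0,0) count=0: revealed 5 new [(0,0) (0,1) (0,2) (1,0) (1,1)] -> total=7

Answer: 7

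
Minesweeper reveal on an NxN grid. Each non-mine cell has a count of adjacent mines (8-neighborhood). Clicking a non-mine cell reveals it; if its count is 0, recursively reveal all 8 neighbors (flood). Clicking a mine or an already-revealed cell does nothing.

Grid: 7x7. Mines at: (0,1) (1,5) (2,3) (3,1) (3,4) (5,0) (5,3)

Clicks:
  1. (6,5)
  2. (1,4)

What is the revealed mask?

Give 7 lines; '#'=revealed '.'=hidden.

Click 1 (6,5) count=0: revealed 13 new [(2,5) (2,6) (3,5) (3,6) (4,4) (4,5) (4,6) (5,4) (5,5) (5,6) (6,4) (6,5) (6,6)] -> total=13
Click 2 (1,4) count=2: revealed 1 new [(1,4)] -> total=14

Answer: .......
....#..
.....##
.....##
....###
....###
....###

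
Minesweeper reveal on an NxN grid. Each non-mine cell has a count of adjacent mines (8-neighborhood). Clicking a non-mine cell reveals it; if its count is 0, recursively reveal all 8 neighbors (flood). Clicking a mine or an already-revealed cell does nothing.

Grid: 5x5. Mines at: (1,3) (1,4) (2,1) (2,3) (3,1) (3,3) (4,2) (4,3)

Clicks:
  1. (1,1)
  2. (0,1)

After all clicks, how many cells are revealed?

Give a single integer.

Click 1 (1,1) count=1: revealed 1 new [(1,1)] -> total=1
Click 2 (0,1) count=0: revealed 5 new [(0,0) (0,1) (0,2) (1,0) (1,2)] -> total=6

Answer: 6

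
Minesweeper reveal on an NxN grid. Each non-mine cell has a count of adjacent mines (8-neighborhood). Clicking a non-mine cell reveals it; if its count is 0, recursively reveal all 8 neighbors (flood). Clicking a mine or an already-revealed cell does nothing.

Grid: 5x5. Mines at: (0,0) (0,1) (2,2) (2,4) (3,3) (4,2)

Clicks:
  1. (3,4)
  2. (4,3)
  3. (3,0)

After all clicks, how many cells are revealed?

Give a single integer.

Answer: 10

Derivation:
Click 1 (3,4) count=2: revealed 1 new [(3,4)] -> total=1
Click 2 (4,3) count=2: revealed 1 new [(4,3)] -> total=2
Click 3 (3,0) count=0: revealed 8 new [(1,0) (1,1) (2,0) (2,1) (3,0) (3,1) (4,0) (4,1)] -> total=10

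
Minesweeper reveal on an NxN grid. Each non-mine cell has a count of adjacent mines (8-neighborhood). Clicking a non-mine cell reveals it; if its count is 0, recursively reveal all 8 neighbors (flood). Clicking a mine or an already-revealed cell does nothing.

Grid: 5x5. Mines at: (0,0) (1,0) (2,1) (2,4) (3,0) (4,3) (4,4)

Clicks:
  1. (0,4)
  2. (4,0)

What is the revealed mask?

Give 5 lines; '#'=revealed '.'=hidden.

Click 1 (0,4) count=0: revealed 8 new [(0,1) (0,2) (0,3) (0,4) (1,1) (1,2) (1,3) (1,4)] -> total=8
Click 2 (4,0) count=1: revealed 1 new [(4,0)] -> total=9

Answer: .####
.####
.....
.....
#....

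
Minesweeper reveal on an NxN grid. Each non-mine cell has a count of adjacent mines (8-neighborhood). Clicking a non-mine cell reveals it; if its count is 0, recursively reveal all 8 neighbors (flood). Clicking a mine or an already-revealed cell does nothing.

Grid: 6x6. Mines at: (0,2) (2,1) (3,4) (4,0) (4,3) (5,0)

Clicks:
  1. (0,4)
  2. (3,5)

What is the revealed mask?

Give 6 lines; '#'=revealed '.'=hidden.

Click 1 (0,4) count=0: revealed 9 new [(0,3) (0,4) (0,5) (1,3) (1,4) (1,5) (2,3) (2,4) (2,5)] -> total=9
Click 2 (3,5) count=1: revealed 1 new [(3,5)] -> total=10

Answer: ...###
...###
...###
.....#
......
......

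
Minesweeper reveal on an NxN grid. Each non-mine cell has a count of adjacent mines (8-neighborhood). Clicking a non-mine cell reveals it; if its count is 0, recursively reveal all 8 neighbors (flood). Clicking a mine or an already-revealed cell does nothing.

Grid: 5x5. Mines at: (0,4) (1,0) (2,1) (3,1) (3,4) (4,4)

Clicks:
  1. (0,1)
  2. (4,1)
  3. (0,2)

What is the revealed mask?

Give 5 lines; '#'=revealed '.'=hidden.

Click 1 (0,1) count=1: revealed 1 new [(0,1)] -> total=1
Click 2 (4,1) count=1: revealed 1 new [(4,1)] -> total=2
Click 3 (0,2) count=0: revealed 5 new [(0,2) (0,3) (1,1) (1,2) (1,3)] -> total=7

Answer: .###.
.###.
.....
.....
.#...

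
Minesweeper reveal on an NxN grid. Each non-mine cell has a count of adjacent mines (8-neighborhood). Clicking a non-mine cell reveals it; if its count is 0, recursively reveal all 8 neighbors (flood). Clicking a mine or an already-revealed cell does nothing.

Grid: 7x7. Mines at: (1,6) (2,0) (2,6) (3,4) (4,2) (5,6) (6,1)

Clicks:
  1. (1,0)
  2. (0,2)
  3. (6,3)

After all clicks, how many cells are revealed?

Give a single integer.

Answer: 31

Derivation:
Click 1 (1,0) count=1: revealed 1 new [(1,0)] -> total=1
Click 2 (0,2) count=0: revealed 19 new [(0,0) (0,1) (0,2) (0,3) (0,4) (0,5) (1,1) (1,2) (1,3) (1,4) (1,5) (2,1) (2,2) (2,3) (2,4) (2,5) (3,1) (3,2) (3,3)] -> total=20
Click 3 (6,3) count=0: revealed 11 new [(4,3) (4,4) (4,5) (5,2) (5,3) (5,4) (5,5) (6,2) (6,3) (6,4) (6,5)] -> total=31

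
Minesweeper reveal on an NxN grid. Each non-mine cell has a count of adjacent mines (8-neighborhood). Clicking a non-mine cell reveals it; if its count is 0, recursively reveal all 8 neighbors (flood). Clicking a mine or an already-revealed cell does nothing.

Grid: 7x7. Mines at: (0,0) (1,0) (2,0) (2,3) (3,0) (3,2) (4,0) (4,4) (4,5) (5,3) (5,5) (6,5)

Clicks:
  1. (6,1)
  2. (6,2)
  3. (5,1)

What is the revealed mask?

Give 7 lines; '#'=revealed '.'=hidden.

Answer: .......
.......
.......
.......
.......
###....
###....

Derivation:
Click 1 (6,1) count=0: revealed 6 new [(5,0) (5,1) (5,2) (6,0) (6,1) (6,2)] -> total=6
Click 2 (6,2) count=1: revealed 0 new [(none)] -> total=6
Click 3 (5,1) count=1: revealed 0 new [(none)] -> total=6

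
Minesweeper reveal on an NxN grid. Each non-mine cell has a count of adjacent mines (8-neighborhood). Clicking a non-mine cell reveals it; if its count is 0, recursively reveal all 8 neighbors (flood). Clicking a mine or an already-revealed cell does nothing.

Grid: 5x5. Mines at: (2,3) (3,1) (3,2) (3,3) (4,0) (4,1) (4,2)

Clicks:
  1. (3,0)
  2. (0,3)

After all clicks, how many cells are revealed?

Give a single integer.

Click 1 (3,0) count=3: revealed 1 new [(3,0)] -> total=1
Click 2 (0,3) count=0: revealed 13 new [(0,0) (0,1) (0,2) (0,3) (0,4) (1,0) (1,1) (1,2) (1,3) (1,4) (2,0) (2,1) (2,2)] -> total=14

Answer: 14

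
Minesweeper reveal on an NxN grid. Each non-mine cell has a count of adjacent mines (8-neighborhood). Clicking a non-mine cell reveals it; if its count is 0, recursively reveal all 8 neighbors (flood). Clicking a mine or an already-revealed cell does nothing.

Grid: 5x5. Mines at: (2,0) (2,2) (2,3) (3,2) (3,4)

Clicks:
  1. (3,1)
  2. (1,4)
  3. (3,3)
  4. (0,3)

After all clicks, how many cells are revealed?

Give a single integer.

Click 1 (3,1) count=3: revealed 1 new [(3,1)] -> total=1
Click 2 (1,4) count=1: revealed 1 new [(1,4)] -> total=2
Click 3 (3,3) count=4: revealed 1 new [(3,3)] -> total=3
Click 4 (0,3) count=0: revealed 9 new [(0,0) (0,1) (0,2) (0,3) (0,4) (1,0) (1,1) (1,2) (1,3)] -> total=12

Answer: 12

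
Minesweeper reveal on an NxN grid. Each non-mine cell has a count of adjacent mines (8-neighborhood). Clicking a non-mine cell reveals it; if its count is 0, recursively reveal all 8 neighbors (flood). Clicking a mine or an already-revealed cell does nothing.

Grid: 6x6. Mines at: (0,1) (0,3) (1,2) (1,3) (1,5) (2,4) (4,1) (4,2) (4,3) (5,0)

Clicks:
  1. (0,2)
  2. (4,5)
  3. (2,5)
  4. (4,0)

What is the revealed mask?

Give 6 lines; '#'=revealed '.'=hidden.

Click 1 (0,2) count=4: revealed 1 new [(0,2)] -> total=1
Click 2 (4,5) count=0: revealed 6 new [(3,4) (3,5) (4,4) (4,5) (5,4) (5,5)] -> total=7
Click 3 (2,5) count=2: revealed 1 new [(2,5)] -> total=8
Click 4 (4,0) count=2: revealed 1 new [(4,0)] -> total=9

Answer: ..#...
......
.....#
....##
#...##
....##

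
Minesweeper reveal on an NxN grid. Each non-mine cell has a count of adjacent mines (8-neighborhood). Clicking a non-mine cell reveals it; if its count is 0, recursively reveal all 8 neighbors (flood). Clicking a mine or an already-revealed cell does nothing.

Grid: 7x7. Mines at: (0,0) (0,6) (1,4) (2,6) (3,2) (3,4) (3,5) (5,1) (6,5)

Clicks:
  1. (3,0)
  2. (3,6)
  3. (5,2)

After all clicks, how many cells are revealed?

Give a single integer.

Click 1 (3,0) count=0: revealed 8 new [(1,0) (1,1) (2,0) (2,1) (3,0) (3,1) (4,0) (4,1)] -> total=8
Click 2 (3,6) count=2: revealed 1 new [(3,6)] -> total=9
Click 3 (5,2) count=1: revealed 1 new [(5,2)] -> total=10

Answer: 10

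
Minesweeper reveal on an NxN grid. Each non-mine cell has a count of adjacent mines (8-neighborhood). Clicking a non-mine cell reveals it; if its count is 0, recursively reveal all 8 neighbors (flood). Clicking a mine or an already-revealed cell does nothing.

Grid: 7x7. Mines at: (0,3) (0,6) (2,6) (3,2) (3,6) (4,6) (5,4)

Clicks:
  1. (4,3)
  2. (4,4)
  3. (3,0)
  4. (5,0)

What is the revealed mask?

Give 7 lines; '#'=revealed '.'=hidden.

Answer: ###....
###....
###....
##.....
#####..
####...
####...

Derivation:
Click 1 (4,3) count=2: revealed 1 new [(4,3)] -> total=1
Click 2 (4,4) count=1: revealed 1 new [(4,4)] -> total=2
Click 3 (3,0) count=0: revealed 22 new [(0,0) (0,1) (0,2) (1,0) (1,1) (1,2) (2,0) (2,1) (2,2) (3,0) (3,1) (4,0) (4,1) (4,2) (5,0) (5,1) (5,2) (5,3) (6,0) (6,1) (6,2) (6,3)] -> total=24
Click 4 (5,0) count=0: revealed 0 new [(none)] -> total=24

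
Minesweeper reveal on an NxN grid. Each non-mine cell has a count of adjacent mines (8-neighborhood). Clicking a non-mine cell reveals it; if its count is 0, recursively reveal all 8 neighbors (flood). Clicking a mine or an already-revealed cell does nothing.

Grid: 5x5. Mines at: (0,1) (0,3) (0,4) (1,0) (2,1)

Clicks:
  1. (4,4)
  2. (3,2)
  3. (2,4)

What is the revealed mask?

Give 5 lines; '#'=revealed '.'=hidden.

Answer: .....
..###
..###
#####
#####

Derivation:
Click 1 (4,4) count=0: revealed 16 new [(1,2) (1,3) (1,4) (2,2) (2,3) (2,4) (3,0) (3,1) (3,2) (3,3) (3,4) (4,0) (4,1) (4,2) (4,3) (4,4)] -> total=16
Click 2 (3,2) count=1: revealed 0 new [(none)] -> total=16
Click 3 (2,4) count=0: revealed 0 new [(none)] -> total=16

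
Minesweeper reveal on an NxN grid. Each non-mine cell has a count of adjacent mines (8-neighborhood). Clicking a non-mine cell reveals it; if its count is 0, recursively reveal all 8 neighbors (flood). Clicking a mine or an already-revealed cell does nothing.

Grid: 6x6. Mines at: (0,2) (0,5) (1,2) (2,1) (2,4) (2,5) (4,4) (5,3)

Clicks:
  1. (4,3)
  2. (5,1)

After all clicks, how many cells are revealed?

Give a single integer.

Answer: 10

Derivation:
Click 1 (4,3) count=2: revealed 1 new [(4,3)] -> total=1
Click 2 (5,1) count=0: revealed 9 new [(3,0) (3,1) (3,2) (4,0) (4,1) (4,2) (5,0) (5,1) (5,2)] -> total=10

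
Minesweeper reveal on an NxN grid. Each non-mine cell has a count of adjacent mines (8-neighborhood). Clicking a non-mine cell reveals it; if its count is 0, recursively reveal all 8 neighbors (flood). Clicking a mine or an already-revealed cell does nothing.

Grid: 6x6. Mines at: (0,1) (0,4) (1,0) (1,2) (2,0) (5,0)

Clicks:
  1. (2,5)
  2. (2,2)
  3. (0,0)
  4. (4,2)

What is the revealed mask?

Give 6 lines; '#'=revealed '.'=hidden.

Answer: #.....
...###
.#####
.#####
.#####
.#####

Derivation:
Click 1 (2,5) count=0: revealed 23 new [(1,3) (1,4) (1,5) (2,1) (2,2) (2,3) (2,4) (2,5) (3,1) (3,2) (3,3) (3,4) (3,5) (4,1) (4,2) (4,3) (4,4) (4,5) (5,1) (5,2) (5,3) (5,4) (5,5)] -> total=23
Click 2 (2,2) count=1: revealed 0 new [(none)] -> total=23
Click 3 (0,0) count=2: revealed 1 new [(0,0)] -> total=24
Click 4 (4,2) count=0: revealed 0 new [(none)] -> total=24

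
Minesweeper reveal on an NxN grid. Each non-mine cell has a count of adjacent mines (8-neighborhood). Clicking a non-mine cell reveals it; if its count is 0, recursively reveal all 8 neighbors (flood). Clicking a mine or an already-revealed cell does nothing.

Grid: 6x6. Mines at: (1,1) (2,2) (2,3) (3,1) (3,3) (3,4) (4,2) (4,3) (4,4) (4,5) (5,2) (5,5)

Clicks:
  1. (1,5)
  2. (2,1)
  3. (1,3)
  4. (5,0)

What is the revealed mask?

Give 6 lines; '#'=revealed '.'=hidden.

Answer: ..####
..####
.#..##
......
##....
##....

Derivation:
Click 1 (1,5) count=0: revealed 10 new [(0,2) (0,3) (0,4) (0,5) (1,2) (1,3) (1,4) (1,5) (2,4) (2,5)] -> total=10
Click 2 (2,1) count=3: revealed 1 new [(2,1)] -> total=11
Click 3 (1,3) count=2: revealed 0 new [(none)] -> total=11
Click 4 (5,0) count=0: revealed 4 new [(4,0) (4,1) (5,0) (5,1)] -> total=15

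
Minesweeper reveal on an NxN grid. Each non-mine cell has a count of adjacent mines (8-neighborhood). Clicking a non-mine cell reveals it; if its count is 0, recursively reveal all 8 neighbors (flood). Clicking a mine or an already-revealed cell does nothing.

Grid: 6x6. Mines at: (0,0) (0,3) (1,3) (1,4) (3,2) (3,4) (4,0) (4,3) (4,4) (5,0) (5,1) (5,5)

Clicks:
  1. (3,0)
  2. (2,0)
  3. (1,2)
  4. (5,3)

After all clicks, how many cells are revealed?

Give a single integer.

Click 1 (3,0) count=1: revealed 1 new [(3,0)] -> total=1
Click 2 (2,0) count=0: revealed 5 new [(1,0) (1,1) (2,0) (2,1) (3,1)] -> total=6
Click 3 (1,2) count=2: revealed 1 new [(1,2)] -> total=7
Click 4 (5,3) count=2: revealed 1 new [(5,3)] -> total=8

Answer: 8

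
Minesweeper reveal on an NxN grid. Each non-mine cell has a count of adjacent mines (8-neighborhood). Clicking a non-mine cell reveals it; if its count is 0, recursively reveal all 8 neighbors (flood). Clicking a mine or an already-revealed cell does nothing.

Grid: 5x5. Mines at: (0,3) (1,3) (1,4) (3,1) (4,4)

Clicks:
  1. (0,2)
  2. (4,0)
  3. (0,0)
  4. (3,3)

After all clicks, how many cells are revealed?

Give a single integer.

Click 1 (0,2) count=2: revealed 1 new [(0,2)] -> total=1
Click 2 (4,0) count=1: revealed 1 new [(4,0)] -> total=2
Click 3 (0,0) count=0: revealed 8 new [(0,0) (0,1) (1,0) (1,1) (1,2) (2,0) (2,1) (2,2)] -> total=10
Click 4 (3,3) count=1: revealed 1 new [(3,3)] -> total=11

Answer: 11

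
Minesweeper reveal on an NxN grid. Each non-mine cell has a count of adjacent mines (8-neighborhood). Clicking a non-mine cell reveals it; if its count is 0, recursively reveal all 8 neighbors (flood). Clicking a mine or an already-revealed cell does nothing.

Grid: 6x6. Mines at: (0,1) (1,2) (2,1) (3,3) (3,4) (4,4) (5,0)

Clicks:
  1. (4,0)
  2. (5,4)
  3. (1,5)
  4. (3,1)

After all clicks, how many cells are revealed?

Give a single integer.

Answer: 12

Derivation:
Click 1 (4,0) count=1: revealed 1 new [(4,0)] -> total=1
Click 2 (5,4) count=1: revealed 1 new [(5,4)] -> total=2
Click 3 (1,5) count=0: revealed 9 new [(0,3) (0,4) (0,5) (1,3) (1,4) (1,5) (2,3) (2,4) (2,5)] -> total=11
Click 4 (3,1) count=1: revealed 1 new [(3,1)] -> total=12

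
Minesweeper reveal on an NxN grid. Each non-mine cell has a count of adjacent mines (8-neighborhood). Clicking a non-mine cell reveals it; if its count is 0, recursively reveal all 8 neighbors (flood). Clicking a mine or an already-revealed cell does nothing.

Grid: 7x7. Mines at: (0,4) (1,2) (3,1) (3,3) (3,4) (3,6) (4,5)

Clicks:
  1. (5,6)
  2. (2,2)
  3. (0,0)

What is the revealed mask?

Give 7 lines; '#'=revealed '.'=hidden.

Answer: ##.....
##.....
###....
.......
.......
......#
.......

Derivation:
Click 1 (5,6) count=1: revealed 1 new [(5,6)] -> total=1
Click 2 (2,2) count=3: revealed 1 new [(2,2)] -> total=2
Click 3 (0,0) count=0: revealed 6 new [(0,0) (0,1) (1,0) (1,1) (2,0) (2,1)] -> total=8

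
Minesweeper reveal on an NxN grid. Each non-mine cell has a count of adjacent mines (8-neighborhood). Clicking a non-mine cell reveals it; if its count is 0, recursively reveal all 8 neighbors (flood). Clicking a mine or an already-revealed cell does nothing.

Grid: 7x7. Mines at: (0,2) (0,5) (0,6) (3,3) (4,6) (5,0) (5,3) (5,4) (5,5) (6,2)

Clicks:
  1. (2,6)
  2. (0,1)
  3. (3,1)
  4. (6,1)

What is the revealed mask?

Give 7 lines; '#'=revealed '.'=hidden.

Answer: ##.....
###.###
###.###
###.###
###....
.......
.#.....

Derivation:
Click 1 (2,6) count=0: revealed 9 new [(1,4) (1,5) (1,6) (2,4) (2,5) (2,6) (3,4) (3,5) (3,6)] -> total=9
Click 2 (0,1) count=1: revealed 1 new [(0,1)] -> total=10
Click 3 (3,1) count=0: revealed 13 new [(0,0) (1,0) (1,1) (1,2) (2,0) (2,1) (2,2) (3,0) (3,1) (3,2) (4,0) (4,1) (4,2)] -> total=23
Click 4 (6,1) count=2: revealed 1 new [(6,1)] -> total=24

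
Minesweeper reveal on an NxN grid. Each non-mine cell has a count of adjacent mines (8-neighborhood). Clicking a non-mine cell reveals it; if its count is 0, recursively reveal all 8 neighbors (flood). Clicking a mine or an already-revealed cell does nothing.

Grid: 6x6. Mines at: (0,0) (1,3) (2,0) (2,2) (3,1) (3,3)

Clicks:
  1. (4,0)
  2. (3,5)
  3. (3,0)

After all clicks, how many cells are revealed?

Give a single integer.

Click 1 (4,0) count=1: revealed 1 new [(4,0)] -> total=1
Click 2 (3,5) count=0: revealed 19 new [(0,4) (0,5) (1,4) (1,5) (2,4) (2,5) (3,4) (3,5) (4,1) (4,2) (4,3) (4,4) (4,5) (5,0) (5,1) (5,2) (5,3) (5,4) (5,5)] -> total=20
Click 3 (3,0) count=2: revealed 1 new [(3,0)] -> total=21

Answer: 21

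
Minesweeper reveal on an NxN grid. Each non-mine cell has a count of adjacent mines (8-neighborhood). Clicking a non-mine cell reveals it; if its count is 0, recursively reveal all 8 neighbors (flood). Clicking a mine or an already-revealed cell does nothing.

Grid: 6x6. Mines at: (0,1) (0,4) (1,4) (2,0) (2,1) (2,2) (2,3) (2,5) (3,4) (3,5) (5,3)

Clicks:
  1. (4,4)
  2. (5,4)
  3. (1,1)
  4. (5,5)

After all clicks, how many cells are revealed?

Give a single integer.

Click 1 (4,4) count=3: revealed 1 new [(4,4)] -> total=1
Click 2 (5,4) count=1: revealed 1 new [(5,4)] -> total=2
Click 3 (1,1) count=4: revealed 1 new [(1,1)] -> total=3
Click 4 (5,5) count=0: revealed 2 new [(4,5) (5,5)] -> total=5

Answer: 5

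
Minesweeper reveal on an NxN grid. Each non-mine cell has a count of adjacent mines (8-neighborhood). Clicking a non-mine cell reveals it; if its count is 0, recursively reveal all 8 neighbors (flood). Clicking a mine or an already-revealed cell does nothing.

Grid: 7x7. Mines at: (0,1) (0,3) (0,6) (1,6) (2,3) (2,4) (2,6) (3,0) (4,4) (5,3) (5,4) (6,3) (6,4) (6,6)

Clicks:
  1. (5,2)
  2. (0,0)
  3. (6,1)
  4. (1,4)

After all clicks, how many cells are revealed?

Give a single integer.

Click 1 (5,2) count=2: revealed 1 new [(5,2)] -> total=1
Click 2 (0,0) count=1: revealed 1 new [(0,0)] -> total=2
Click 3 (6,1) count=0: revealed 8 new [(4,0) (4,1) (4,2) (5,0) (5,1) (6,0) (6,1) (6,2)] -> total=10
Click 4 (1,4) count=3: revealed 1 new [(1,4)] -> total=11

Answer: 11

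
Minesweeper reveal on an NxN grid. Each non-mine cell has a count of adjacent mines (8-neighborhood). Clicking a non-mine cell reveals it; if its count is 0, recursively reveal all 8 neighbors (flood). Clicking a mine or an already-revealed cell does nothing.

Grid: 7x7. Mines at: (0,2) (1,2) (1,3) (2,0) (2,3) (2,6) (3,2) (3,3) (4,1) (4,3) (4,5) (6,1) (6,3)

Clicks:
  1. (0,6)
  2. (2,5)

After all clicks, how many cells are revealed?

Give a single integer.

Click 1 (0,6) count=0: revealed 6 new [(0,4) (0,5) (0,6) (1,4) (1,5) (1,6)] -> total=6
Click 2 (2,5) count=1: revealed 1 new [(2,5)] -> total=7

Answer: 7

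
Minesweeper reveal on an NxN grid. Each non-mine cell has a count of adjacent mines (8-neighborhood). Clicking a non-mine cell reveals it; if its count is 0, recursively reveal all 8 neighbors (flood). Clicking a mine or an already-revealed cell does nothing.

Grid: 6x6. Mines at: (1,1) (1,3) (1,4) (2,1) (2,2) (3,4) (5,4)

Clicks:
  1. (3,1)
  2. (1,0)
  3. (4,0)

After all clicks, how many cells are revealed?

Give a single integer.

Click 1 (3,1) count=2: revealed 1 new [(3,1)] -> total=1
Click 2 (1,0) count=2: revealed 1 new [(1,0)] -> total=2
Click 3 (4,0) count=0: revealed 11 new [(3,0) (3,2) (3,3) (4,0) (4,1) (4,2) (4,3) (5,0) (5,1) (5,2) (5,3)] -> total=13

Answer: 13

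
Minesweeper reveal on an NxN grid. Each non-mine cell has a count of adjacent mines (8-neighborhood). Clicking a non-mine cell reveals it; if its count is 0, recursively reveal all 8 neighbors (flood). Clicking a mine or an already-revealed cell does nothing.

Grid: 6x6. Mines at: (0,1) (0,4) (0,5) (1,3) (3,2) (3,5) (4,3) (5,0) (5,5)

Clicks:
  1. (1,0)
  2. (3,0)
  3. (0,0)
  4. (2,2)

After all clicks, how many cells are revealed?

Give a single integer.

Answer: 10

Derivation:
Click 1 (1,0) count=1: revealed 1 new [(1,0)] -> total=1
Click 2 (3,0) count=0: revealed 7 new [(1,1) (2,0) (2,1) (3,0) (3,1) (4,0) (4,1)] -> total=8
Click 3 (0,0) count=1: revealed 1 new [(0,0)] -> total=9
Click 4 (2,2) count=2: revealed 1 new [(2,2)] -> total=10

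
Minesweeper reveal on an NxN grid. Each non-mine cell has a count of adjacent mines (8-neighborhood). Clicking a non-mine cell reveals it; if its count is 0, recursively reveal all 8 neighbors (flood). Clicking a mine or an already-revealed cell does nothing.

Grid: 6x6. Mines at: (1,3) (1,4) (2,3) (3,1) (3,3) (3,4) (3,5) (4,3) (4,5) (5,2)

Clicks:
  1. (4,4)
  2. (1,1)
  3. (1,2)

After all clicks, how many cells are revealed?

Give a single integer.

Click 1 (4,4) count=5: revealed 1 new [(4,4)] -> total=1
Click 2 (1,1) count=0: revealed 9 new [(0,0) (0,1) (0,2) (1,0) (1,1) (1,2) (2,0) (2,1) (2,2)] -> total=10
Click 3 (1,2) count=2: revealed 0 new [(none)] -> total=10

Answer: 10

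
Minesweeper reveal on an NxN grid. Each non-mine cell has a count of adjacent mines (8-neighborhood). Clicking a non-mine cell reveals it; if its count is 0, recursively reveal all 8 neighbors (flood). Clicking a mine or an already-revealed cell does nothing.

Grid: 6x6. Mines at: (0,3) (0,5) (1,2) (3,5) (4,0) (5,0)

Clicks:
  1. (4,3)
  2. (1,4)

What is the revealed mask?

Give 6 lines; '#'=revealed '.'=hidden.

Click 1 (4,3) count=0: revealed 18 new [(2,1) (2,2) (2,3) (2,4) (3,1) (3,2) (3,3) (3,4) (4,1) (4,2) (4,3) (4,4) (4,5) (5,1) (5,2) (5,3) (5,4) (5,5)] -> total=18
Click 2 (1,4) count=2: revealed 1 new [(1,4)] -> total=19

Answer: ......
....#.
.####.
.####.
.#####
.#####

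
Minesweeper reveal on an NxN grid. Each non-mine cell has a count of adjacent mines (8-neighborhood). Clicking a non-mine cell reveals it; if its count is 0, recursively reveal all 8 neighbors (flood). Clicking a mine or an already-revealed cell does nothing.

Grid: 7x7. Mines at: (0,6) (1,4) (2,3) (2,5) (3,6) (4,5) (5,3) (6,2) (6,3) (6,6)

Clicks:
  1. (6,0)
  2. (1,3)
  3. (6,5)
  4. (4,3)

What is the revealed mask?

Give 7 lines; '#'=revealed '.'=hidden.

Answer: ####...
####...
###....
###....
####...
###....
##...#.

Derivation:
Click 1 (6,0) count=0: revealed 22 new [(0,0) (0,1) (0,2) (0,3) (1,0) (1,1) (1,2) (1,3) (2,0) (2,1) (2,2) (3,0) (3,1) (3,2) (4,0) (4,1) (4,2) (5,0) (5,1) (5,2) (6,0) (6,1)] -> total=22
Click 2 (1,3) count=2: revealed 0 new [(none)] -> total=22
Click 3 (6,5) count=1: revealed 1 new [(6,5)] -> total=23
Click 4 (4,3) count=1: revealed 1 new [(4,3)] -> total=24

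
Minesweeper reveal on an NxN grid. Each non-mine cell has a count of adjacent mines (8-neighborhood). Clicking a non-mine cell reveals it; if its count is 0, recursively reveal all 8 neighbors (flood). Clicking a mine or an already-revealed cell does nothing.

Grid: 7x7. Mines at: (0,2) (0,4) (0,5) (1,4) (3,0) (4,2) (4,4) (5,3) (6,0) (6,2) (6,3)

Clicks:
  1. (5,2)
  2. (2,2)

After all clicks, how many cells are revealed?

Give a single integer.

Answer: 10

Derivation:
Click 1 (5,2) count=4: revealed 1 new [(5,2)] -> total=1
Click 2 (2,2) count=0: revealed 9 new [(1,1) (1,2) (1,3) (2,1) (2,2) (2,3) (3,1) (3,2) (3,3)] -> total=10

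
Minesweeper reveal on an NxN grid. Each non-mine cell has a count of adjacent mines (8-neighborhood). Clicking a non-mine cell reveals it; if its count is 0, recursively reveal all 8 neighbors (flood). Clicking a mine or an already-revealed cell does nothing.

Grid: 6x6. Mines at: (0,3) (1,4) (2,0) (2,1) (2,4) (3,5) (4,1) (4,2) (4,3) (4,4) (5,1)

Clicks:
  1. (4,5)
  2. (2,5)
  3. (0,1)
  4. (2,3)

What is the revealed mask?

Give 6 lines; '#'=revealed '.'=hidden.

Click 1 (4,5) count=2: revealed 1 new [(4,5)] -> total=1
Click 2 (2,5) count=3: revealed 1 new [(2,5)] -> total=2
Click 3 (0,1) count=0: revealed 6 new [(0,0) (0,1) (0,2) (1,0) (1,1) (1,2)] -> total=8
Click 4 (2,3) count=2: revealed 1 new [(2,3)] -> total=9

Answer: ###...
###...
...#.#
......
.....#
......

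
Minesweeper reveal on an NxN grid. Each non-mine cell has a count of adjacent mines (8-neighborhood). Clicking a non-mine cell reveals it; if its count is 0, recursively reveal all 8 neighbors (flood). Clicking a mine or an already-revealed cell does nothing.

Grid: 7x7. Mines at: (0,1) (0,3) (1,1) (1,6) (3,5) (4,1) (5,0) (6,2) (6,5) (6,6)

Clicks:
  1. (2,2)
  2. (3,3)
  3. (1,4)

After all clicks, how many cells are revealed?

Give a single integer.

Answer: 15

Derivation:
Click 1 (2,2) count=1: revealed 1 new [(2,2)] -> total=1
Click 2 (3,3) count=0: revealed 14 new [(1,2) (1,3) (1,4) (2,3) (2,4) (3,2) (3,3) (3,4) (4,2) (4,3) (4,4) (5,2) (5,3) (5,4)] -> total=15
Click 3 (1,4) count=1: revealed 0 new [(none)] -> total=15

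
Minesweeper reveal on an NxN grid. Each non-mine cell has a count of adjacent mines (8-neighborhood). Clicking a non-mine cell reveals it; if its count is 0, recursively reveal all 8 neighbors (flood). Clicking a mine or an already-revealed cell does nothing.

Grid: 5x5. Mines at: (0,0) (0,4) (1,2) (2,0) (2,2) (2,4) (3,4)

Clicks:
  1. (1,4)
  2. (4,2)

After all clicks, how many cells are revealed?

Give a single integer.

Click 1 (1,4) count=2: revealed 1 new [(1,4)] -> total=1
Click 2 (4,2) count=0: revealed 8 new [(3,0) (3,1) (3,2) (3,3) (4,0) (4,1) (4,2) (4,3)] -> total=9

Answer: 9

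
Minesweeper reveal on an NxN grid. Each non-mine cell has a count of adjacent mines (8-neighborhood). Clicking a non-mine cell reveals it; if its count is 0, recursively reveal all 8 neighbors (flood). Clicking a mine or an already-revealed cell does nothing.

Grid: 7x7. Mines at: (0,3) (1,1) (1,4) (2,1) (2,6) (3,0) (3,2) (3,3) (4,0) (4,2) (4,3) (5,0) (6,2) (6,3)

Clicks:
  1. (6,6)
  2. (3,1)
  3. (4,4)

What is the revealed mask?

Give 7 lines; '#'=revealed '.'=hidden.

Answer: .......
.......
.......
.#..###
....###
....###
....###

Derivation:
Click 1 (6,6) count=0: revealed 12 new [(3,4) (3,5) (3,6) (4,4) (4,5) (4,6) (5,4) (5,5) (5,6) (6,4) (6,5) (6,6)] -> total=12
Click 2 (3,1) count=5: revealed 1 new [(3,1)] -> total=13
Click 3 (4,4) count=2: revealed 0 new [(none)] -> total=13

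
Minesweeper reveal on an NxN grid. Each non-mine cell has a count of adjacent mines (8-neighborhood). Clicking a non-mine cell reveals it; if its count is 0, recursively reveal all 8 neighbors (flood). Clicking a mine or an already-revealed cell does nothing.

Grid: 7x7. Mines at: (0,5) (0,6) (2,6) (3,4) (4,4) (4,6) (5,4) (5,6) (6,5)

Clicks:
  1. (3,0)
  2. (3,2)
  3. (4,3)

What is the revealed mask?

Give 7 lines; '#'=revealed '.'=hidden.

Answer: #####..
#####..
#####..
####...
####...
####...
####...

Derivation:
Click 1 (3,0) count=0: revealed 31 new [(0,0) (0,1) (0,2) (0,3) (0,4) (1,0) (1,1) (1,2) (1,3) (1,4) (2,0) (2,1) (2,2) (2,3) (2,4) (3,0) (3,1) (3,2) (3,3) (4,0) (4,1) (4,2) (4,3) (5,0) (5,1) (5,2) (5,3) (6,0) (6,1) (6,2) (6,3)] -> total=31
Click 2 (3,2) count=0: revealed 0 new [(none)] -> total=31
Click 3 (4,3) count=3: revealed 0 new [(none)] -> total=31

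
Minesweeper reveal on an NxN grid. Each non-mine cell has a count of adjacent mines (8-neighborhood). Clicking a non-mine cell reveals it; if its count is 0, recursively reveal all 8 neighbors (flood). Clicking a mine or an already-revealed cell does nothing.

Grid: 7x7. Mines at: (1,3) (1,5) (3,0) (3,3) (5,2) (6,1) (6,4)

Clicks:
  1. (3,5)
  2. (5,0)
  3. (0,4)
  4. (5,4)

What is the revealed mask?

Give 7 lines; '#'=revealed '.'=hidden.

Click 1 (3,5) count=0: revealed 14 new [(2,4) (2,5) (2,6) (3,4) (3,5) (3,6) (4,4) (4,5) (4,6) (5,4) (5,5) (5,6) (6,5) (6,6)] -> total=14
Click 2 (5,0) count=1: revealed 1 new [(5,0)] -> total=15
Click 3 (0,4) count=2: revealed 1 new [(0,4)] -> total=16
Click 4 (5,4) count=1: revealed 0 new [(none)] -> total=16

Answer: ....#..
.......
....###
....###
....###
#...###
.....##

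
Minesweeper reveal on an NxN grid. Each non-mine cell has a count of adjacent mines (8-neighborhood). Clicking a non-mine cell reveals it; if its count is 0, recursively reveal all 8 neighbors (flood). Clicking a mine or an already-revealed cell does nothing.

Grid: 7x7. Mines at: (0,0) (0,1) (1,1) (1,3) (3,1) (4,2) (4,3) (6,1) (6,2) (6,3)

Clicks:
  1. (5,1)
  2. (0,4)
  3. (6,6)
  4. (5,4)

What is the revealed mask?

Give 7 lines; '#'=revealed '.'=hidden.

Answer: ....###
....###
....###
....###
....###
.#..###
....###

Derivation:
Click 1 (5,1) count=3: revealed 1 new [(5,1)] -> total=1
Click 2 (0,4) count=1: revealed 1 new [(0,4)] -> total=2
Click 3 (6,6) count=0: revealed 20 new [(0,5) (0,6) (1,4) (1,5) (1,6) (2,4) (2,5) (2,6) (3,4) (3,5) (3,6) (4,4) (4,5) (4,6) (5,4) (5,5) (5,6) (6,4) (6,5) (6,6)] -> total=22
Click 4 (5,4) count=2: revealed 0 new [(none)] -> total=22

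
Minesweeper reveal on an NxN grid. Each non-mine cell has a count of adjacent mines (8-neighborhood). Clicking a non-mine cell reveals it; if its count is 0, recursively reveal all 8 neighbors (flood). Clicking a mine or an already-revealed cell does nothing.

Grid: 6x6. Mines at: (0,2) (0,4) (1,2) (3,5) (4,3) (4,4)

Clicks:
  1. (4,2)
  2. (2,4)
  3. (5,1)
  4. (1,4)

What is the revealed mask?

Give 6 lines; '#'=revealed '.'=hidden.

Click 1 (4,2) count=1: revealed 1 new [(4,2)] -> total=1
Click 2 (2,4) count=1: revealed 1 new [(2,4)] -> total=2
Click 3 (5,1) count=0: revealed 15 new [(0,0) (0,1) (1,0) (1,1) (2,0) (2,1) (2,2) (3,0) (3,1) (3,2) (4,0) (4,1) (5,0) (5,1) (5,2)] -> total=17
Click 4 (1,4) count=1: revealed 1 new [(1,4)] -> total=18

Answer: ##....
##..#.
###.#.
###...
###...
###...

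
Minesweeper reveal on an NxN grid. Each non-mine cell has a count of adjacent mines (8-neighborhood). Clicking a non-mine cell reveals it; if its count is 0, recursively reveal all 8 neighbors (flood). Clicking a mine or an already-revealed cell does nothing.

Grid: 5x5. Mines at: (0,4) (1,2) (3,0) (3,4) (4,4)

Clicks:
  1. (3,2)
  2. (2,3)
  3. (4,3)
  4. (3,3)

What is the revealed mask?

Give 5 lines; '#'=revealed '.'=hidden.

Answer: .....
.....
.###.
.###.
.###.

Derivation:
Click 1 (3,2) count=0: revealed 9 new [(2,1) (2,2) (2,3) (3,1) (3,2) (3,3) (4,1) (4,2) (4,3)] -> total=9
Click 2 (2,3) count=2: revealed 0 new [(none)] -> total=9
Click 3 (4,3) count=2: revealed 0 new [(none)] -> total=9
Click 4 (3,3) count=2: revealed 0 new [(none)] -> total=9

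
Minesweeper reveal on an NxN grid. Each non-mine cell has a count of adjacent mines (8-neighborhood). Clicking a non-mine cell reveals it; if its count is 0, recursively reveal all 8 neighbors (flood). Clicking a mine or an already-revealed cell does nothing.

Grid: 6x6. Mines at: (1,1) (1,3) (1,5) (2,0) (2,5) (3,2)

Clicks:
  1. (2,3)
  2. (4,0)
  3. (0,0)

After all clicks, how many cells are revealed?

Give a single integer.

Click 1 (2,3) count=2: revealed 1 new [(2,3)] -> total=1
Click 2 (4,0) count=0: revealed 17 new [(3,0) (3,1) (3,3) (3,4) (3,5) (4,0) (4,1) (4,2) (4,3) (4,4) (4,5) (5,0) (5,1) (5,2) (5,3) (5,4) (5,5)] -> total=18
Click 3 (0,0) count=1: revealed 1 new [(0,0)] -> total=19

Answer: 19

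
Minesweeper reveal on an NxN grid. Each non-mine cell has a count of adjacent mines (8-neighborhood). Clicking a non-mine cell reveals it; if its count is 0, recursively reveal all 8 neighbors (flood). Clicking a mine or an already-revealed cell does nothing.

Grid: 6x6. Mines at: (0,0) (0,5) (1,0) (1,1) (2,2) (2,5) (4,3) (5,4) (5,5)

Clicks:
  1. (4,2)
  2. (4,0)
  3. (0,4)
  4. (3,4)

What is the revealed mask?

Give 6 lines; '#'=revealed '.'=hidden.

Answer: ....#.
......
##....
###.#.
###...
###...

Derivation:
Click 1 (4,2) count=1: revealed 1 new [(4,2)] -> total=1
Click 2 (4,0) count=0: revealed 10 new [(2,0) (2,1) (3,0) (3,1) (3,2) (4,0) (4,1) (5,0) (5,1) (5,2)] -> total=11
Click 3 (0,4) count=1: revealed 1 new [(0,4)] -> total=12
Click 4 (3,4) count=2: revealed 1 new [(3,4)] -> total=13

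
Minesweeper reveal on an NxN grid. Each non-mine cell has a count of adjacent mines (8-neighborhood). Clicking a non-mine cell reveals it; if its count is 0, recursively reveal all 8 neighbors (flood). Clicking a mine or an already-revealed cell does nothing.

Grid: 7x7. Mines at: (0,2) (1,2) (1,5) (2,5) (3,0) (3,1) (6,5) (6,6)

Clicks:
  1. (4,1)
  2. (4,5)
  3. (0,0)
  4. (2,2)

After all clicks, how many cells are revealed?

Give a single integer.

Click 1 (4,1) count=2: revealed 1 new [(4,1)] -> total=1
Click 2 (4,5) count=0: revealed 26 new [(2,2) (2,3) (2,4) (3,2) (3,3) (3,4) (3,5) (3,6) (4,0) (4,2) (4,3) (4,4) (4,5) (4,6) (5,0) (5,1) (5,2) (5,3) (5,4) (5,5) (5,6) (6,0) (6,1) (6,2) (6,3) (6,4)] -> total=27
Click 3 (0,0) count=0: revealed 6 new [(0,0) (0,1) (1,0) (1,1) (2,0) (2,1)] -> total=33
Click 4 (2,2) count=2: revealed 0 new [(none)] -> total=33

Answer: 33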